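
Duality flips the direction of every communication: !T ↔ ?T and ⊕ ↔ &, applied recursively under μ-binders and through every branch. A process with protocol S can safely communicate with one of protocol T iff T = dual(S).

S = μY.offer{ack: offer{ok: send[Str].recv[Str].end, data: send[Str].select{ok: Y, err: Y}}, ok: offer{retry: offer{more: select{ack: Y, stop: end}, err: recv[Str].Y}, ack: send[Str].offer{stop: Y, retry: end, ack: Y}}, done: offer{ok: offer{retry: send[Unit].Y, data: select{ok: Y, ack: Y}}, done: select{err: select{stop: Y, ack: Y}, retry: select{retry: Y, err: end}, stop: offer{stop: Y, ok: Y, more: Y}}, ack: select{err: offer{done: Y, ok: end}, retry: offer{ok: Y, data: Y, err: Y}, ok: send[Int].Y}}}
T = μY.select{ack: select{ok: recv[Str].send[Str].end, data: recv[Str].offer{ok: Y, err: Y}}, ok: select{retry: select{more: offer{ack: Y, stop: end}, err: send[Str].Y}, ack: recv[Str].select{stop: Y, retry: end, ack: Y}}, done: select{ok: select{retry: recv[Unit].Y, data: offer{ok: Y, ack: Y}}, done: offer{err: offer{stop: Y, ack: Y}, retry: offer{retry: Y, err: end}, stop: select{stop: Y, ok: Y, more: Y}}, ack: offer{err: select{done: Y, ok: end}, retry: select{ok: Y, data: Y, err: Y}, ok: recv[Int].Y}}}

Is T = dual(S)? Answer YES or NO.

μY vs μY  ✓ (binder kept)
  offer{ack,ok,done} vs select{ack,ok,done}  ✓ label sets agree
    case ack:
      offer{ok,data} vs select{ok,data}  ✓ label sets agree
        case ok:
          send[Str] vs recv[Str]  ✓
            recv[Str] vs send[Str]  ✓
              end vs end  ✓
        case data:
          send[Str] vs recv[Str]  ✓
            select{ok,err} vs offer{ok,err}  ✓ label sets agree
              case ok:
                Y vs Y  ✓
              case err:
                Y vs Y  ✓
    case ok:
      offer{retry,ack} vs select{retry,ack}  ✓ label sets agree
        case retry:
          offer{more,err} vs select{more,err}  ✓ label sets agree
            case more:
              select{ack,stop} vs offer{ack,stop}  ✓ label sets agree
                case ack:
                  Y vs Y  ✓
                case stop:
                  end vs end  ✓
            case err:
              recv[Str] vs send[Str]  ✓
                Y vs Y  ✓
        case ack:
          send[Str] vs recv[Str]  ✓
            offer{stop,retry,ack} vs select{stop,retry,ack}  ✓ label sets agree
              case stop:
                Y vs Y  ✓
              case retry:
                end vs end  ✓
              case ack:
                Y vs Y  ✓
    case done:
      offer{ok,done,ack} vs select{ok,done,ack}  ✓ label sets agree
        case ok:
          offer{retry,data} vs select{retry,data}  ✓ label sets agree
            case retry:
              send[Unit] vs recv[Unit]  ✓
                Y vs Y  ✓
            case data:
              select{ok,ack} vs offer{ok,ack}  ✓ label sets agree
                case ok:
                  Y vs Y  ✓
                case ack:
                  Y vs Y  ✓
        case done:
          select{err,retry,stop} vs offer{err,retry,stop}  ✓ label sets agree
            case err:
              select{stop,ack} vs offer{stop,ack}  ✓ label sets agree
                case stop:
                  Y vs Y  ✓
                case ack:
                  Y vs Y  ✓
            case retry:
              select{retry,err} vs offer{retry,err}  ✓ label sets agree
                case retry:
                  Y vs Y  ✓
                case err:
                  end vs end  ✓
            case stop:
              offer{stop,ok,more} vs select{stop,ok,more}  ✓ label sets agree
                case stop:
                  Y vs Y  ✓
                case ok:
                  Y vs Y  ✓
                case more:
                  Y vs Y  ✓
        case ack:
          select{err,retry,ok} vs offer{err,retry,ok}  ✓ label sets agree
            case err:
              offer{done,ok} vs select{done,ok}  ✓ label sets agree
                case done:
                  Y vs Y  ✓
                case ok:
                  end vs end  ✓
            case retry:
              offer{ok,data,err} vs select{ok,data,err}  ✓ label sets agree
                case ok:
                  Y vs Y  ✓
                case data:
                  Y vs Y  ✓
                case err:
                  Y vs Y  ✓
            case ok:
              send[Int] vs recv[Int]  ✓
                Y vs Y  ✓

YES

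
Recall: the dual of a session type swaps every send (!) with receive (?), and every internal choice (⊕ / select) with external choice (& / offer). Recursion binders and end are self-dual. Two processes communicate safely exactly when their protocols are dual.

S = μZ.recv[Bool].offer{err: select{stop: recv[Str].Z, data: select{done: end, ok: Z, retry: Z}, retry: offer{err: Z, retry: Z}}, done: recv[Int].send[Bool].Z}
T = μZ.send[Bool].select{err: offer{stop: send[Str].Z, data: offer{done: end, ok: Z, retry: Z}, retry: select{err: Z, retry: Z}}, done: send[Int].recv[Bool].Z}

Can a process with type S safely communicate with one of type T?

YES

μZ vs μZ  ok (μ self-dual)
  recv[Bool] vs send[Bool]  ok
    offer{err,done} vs select{err,done}  ok labels match
      [err]
        select{stop,data,retry} vs offer{stop,data,retry}  ok labels match
          [stop]
            recv[Str] vs send[Str]  ok
              Z vs Z  ok
          [data]
            select{done,ok,retry} vs offer{done,ok,retry}  ok labels match
              [done]
                end vs end  ok
              [ok]
                Z vs Z  ok
              [retry]
                Z vs Z  ok
          [retry]
            offer{err,retry} vs select{err,retry}  ok labels match
              [err]
                Z vs Z  ok
              [retry]
                Z vs Z  ok
      [done]
        recv[Int] vs send[Int]  ok
          send[Bool] vs recv[Bool]  ok
            Z vs Z  ok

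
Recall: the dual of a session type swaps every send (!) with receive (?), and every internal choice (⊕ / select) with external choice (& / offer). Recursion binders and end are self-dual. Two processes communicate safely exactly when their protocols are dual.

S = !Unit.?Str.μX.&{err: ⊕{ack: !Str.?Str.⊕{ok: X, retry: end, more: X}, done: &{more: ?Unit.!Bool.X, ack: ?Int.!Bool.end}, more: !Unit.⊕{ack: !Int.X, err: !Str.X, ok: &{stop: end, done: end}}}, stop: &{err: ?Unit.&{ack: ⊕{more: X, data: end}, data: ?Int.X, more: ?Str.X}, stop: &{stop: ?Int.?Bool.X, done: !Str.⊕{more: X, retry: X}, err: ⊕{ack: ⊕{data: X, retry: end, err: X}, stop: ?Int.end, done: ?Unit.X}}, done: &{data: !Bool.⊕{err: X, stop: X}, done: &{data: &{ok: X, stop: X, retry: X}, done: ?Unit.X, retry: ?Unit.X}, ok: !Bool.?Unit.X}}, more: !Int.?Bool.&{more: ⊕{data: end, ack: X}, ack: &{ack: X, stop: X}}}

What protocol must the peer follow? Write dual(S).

?Unit.!Str.μX.⊕{err: &{ack: ?Str.!Str.&{ok: X, retry: end, more: X}, done: ⊕{more: !Unit.?Bool.X, ack: !Int.?Bool.end}, more: ?Unit.&{ack: ?Int.X, err: ?Str.X, ok: ⊕{stop: end, done: end}}}, stop: ⊕{err: !Unit.⊕{ack: &{more: X, data: end}, data: !Int.X, more: !Str.X}, stop: ⊕{stop: !Int.!Bool.X, done: ?Str.&{more: X, retry: X}, err: &{ack: &{data: X, retry: end, err: X}, stop: !Int.end, done: !Unit.X}}, done: ⊕{data: ?Bool.&{err: X, stop: X}, done: ⊕{data: ⊕{ok: X, stop: X, retry: X}, done: !Unit.X, retry: !Unit.X}, ok: ?Bool.!Unit.X}}, more: ?Int.!Bool.⊕{more: &{data: end, ack: X}, ack: ⊕{ack: X, stop: X}}}

!Unit → ?Unit
  ?Str → !Str
    μX → μX  (binder kept)
      &{err,stop,more} → ⊕{err,stop,more}  (&→⊕)
        • err:
          ⊕{ack,done,more} → &{ack,done,more}  (select→offer)
            • ack:
              !Str → ?Str
                ?Str → !Str
                  ⊕{ok,retry,more} → &{ok,retry,more}  (select→offer)
                    • ok:
                      dual(X) = X
                    • retry:
                      dual(end) = end
                    • more:
                      dual(X) = X
            • done:
              &{more,ack} → ⊕{more,ack}  (&→⊕)
                • more:
                  ?Unit → !Unit
                    !Bool → ?Bool
                      dual(X) = X
                • ack:
                  ?Int → !Int
                    !Bool → ?Bool
                      dual(end) = end
            • more:
              !Unit → ?Unit
                ⊕{ack,err,ok} → &{ack,err,ok}  (select→offer)
                  • ack:
                    !Int → ?Int
                      dual(X) = X
                  • err:
                    !Str → ?Str
                      dual(X) = X
                  • ok:
                    &{stop,done} → ⊕{stop,done}  (&→⊕)
                      • stop:
                        dual(end) = end
                      • done:
                        dual(end) = end
        • stop:
          &{err,stop,done} → ⊕{err,stop,done}  (&→⊕)
            • err:
              ?Unit → !Unit
                &{ack,data,more} → ⊕{ack,data,more}  (&→⊕)
                  • ack:
                    ⊕{more,data} → &{more,data}  (select→offer)
                      • more:
                        dual(X) = X
                      • data:
                        dual(end) = end
                  • data:
                    ?Int → !Int
                      dual(X) = X
                  • more:
                    ?Str → !Str
                      dual(X) = X
            • stop:
              &{stop,done,err} → ⊕{stop,done,err}  (&→⊕)
                • stop:
                  ?Int → !Int
                    ?Bool → !Bool
                      dual(X) = X
                • done:
                  !Str → ?Str
                    ⊕{more,retry} → &{more,retry}  (select→offer)
                      • more:
                        dual(X) = X
                      • retry:
                        dual(X) = X
                • err:
                  ⊕{ack,stop,done} → &{ack,stop,done}  (select→offer)
                    • ack:
                      ⊕{data,retry,err} → &{data,retry,err}  (select→offer)
                        • data:
                          dual(X) = X
                        • retry:
                          dual(end) = end
                        • err:
                          dual(X) = X
                    • stop:
                      ?Int → !Int
                        dual(end) = end
                    • done:
                      ?Unit → !Unit
                        dual(X) = X
            • done:
              &{data,done,ok} → ⊕{data,done,ok}  (&→⊕)
                • data:
                  !Bool → ?Bool
                    ⊕{err,stop} → &{err,stop}  (select→offer)
                      • err:
                        dual(X) = X
                      • stop:
                        dual(X) = X
                • done:
                  &{data,done,retry} → ⊕{data,done,retry}  (&→⊕)
                    • data:
                      &{ok,stop,retry} → ⊕{ok,stop,retry}  (&→⊕)
                        • ok:
                          dual(X) = X
                        • stop:
                          dual(X) = X
                        • retry:
                          dual(X) = X
                    • done:
                      ?Unit → !Unit
                        dual(X) = X
                    • retry:
                      ?Unit → !Unit
                        dual(X) = X
                • ok:
                  !Bool → ?Bool
                    ?Unit → !Unit
                      dual(X) = X
        • more:
          !Int → ?Int
            ?Bool → !Bool
              &{more,ack} → ⊕{more,ack}  (&→⊕)
                • more:
                  ⊕{data,ack} → &{data,ack}  (select→offer)
                    • data:
                      dual(end) = end
                    • ack:
                      dual(X) = X
                • ack:
                  &{ack,stop} → ⊕{ack,stop}  (&→⊕)
                    • ack:
                      dual(X) = X
                    • stop:
                      dual(X) = X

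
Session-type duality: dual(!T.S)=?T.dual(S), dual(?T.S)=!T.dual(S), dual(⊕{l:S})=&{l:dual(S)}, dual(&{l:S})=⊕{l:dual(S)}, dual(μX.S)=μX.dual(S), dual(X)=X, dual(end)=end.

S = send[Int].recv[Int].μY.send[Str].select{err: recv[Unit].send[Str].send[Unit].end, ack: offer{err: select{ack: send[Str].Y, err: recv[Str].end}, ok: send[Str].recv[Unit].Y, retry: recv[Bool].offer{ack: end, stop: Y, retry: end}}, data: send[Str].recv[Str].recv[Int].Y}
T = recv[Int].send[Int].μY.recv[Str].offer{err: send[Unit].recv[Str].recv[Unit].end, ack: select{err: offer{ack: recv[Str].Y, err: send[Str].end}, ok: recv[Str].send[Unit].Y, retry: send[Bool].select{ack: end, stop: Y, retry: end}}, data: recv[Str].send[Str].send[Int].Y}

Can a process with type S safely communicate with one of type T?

send[Int] vs recv[Int]  ok
  recv[Int] vs send[Int]  ok
    μY vs μY  ok (μ self-dual)
      send[Str] vs recv[Str]  ok
        select{err,ack,data} vs offer{err,ack,data}  ok label sets agree
          case err:
            recv[Unit] vs send[Unit]  ok
              send[Str] vs recv[Str]  ok
                send[Unit] vs recv[Unit]  ok
                  end vs end  ok
          case ack:
            offer{err,ok,retry} vs select{err,ok,retry}  ok label sets agree
              case err:
                select{ack,err} vs offer{ack,err}  ok label sets agree
                  case ack:
                    send[Str] vs recv[Str]  ok
                      Y vs Y  ok
                  case err:
                    recv[Str] vs send[Str]  ok
                      end vs end  ok
              case ok:
                send[Str] vs recv[Str]  ok
                  recv[Unit] vs send[Unit]  ok
                    Y vs Y  ok
              case retry:
                recv[Bool] vs send[Bool]  ok
                  offer{ack,stop,retry} vs select{ack,stop,retry}  ok label sets agree
                    case ack:
                      end vs end  ok
                    case stop:
                      Y vs Y  ok
                    case retry:
                      end vs end  ok
          case data:
            send[Str] vs recv[Str]  ok
              recv[Str] vs send[Str]  ok
                recv[Int] vs send[Int]  ok
                  Y vs Y  ok

YES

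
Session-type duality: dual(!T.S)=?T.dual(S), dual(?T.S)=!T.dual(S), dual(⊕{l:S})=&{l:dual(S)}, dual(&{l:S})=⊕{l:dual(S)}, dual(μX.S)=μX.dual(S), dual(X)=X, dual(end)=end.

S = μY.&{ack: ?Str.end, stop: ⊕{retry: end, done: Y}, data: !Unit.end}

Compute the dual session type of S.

μY.⊕{ack: !Str.end, stop: &{retry: end, done: Y}, data: ?Unit.end}

μY = μY  (binder kept)
  &{ack,stop,data} = ⊕{ack,stop,data}  (offer→select)
    [ack]
      ?Str = !Str
        end ↦ end
    [stop]
      ⊕{retry,done} = &{retry,done}  (select→offer)
        [retry]
          end ↦ end
        [done]
          Y ↦ Y
    [data]
      !Unit = ?Unit
        end ↦ end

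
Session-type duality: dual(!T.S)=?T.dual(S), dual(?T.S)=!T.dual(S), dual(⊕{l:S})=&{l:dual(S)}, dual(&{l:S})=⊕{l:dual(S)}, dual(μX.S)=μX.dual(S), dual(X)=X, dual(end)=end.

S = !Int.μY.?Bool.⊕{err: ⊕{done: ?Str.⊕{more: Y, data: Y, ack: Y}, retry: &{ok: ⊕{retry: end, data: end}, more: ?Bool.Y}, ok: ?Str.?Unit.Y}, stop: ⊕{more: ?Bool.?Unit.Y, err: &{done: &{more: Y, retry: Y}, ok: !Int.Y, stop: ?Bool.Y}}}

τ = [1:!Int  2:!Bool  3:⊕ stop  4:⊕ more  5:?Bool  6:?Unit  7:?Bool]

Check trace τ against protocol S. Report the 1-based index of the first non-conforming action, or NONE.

2

step 1: !Int  match  residual = μY.…
step 2: got !Bool, protocol expects ?Bool  ✗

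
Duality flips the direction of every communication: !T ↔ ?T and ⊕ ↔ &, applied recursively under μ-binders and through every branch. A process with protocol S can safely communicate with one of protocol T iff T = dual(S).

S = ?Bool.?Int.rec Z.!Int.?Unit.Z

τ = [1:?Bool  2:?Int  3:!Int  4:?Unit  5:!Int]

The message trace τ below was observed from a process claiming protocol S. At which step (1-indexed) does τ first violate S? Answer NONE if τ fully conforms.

NONE

[1] ?Bool  ok  cont: ?Int.rec Z.…
[2] ?Int  ok  cont: rec Z.…
[3] !Int  ok  cont: ?Unit.rec Z.…
[4] ?Unit  ok  cont: rec Z.…
[5] !Int  ok  cont: ?Unit.rec Z.…
all 5 steps conform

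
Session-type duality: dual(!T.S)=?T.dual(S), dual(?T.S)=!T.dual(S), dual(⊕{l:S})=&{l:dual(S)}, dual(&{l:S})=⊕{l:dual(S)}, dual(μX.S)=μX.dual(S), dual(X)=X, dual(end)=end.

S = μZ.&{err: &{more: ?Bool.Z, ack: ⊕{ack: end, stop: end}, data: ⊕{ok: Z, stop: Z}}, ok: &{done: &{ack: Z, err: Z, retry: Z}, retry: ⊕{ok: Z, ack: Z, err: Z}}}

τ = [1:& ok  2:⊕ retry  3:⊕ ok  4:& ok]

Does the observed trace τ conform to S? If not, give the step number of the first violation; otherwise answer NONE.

step 1: & ok  match  residual = &{done: &{ack: μZ.…, err: μZ.…, retry: μZ.…}, retry: ⊕{ok: μZ.…, ack: μZ.…, err: μZ.…}}
step 2: got ⊕ retry, protocol expects & done or & retry  ✗

2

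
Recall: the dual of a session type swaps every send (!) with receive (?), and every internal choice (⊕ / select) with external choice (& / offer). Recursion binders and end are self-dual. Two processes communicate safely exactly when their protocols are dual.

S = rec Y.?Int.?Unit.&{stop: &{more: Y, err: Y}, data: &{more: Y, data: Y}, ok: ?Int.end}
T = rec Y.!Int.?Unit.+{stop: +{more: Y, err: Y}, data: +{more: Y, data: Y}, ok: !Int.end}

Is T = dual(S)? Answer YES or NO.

rec Y ‖ rec Y  ok (μ self-dual)
  ?Int ‖ !Int  ok
    ?Unit ‖ ?Unit  ✗ same direction on both sides — not dual

NO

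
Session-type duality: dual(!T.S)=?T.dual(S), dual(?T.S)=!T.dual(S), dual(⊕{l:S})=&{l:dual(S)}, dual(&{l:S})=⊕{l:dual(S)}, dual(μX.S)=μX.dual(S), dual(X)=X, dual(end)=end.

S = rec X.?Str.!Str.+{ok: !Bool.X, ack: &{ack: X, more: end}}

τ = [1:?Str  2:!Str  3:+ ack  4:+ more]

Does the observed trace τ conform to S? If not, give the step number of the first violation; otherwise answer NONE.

4

@1 ?Str  match  residual = !Str.+{ok: !Bool.rec X.…, ack: &{ack: rec X.…, more: end}}
@2 !Str  match  residual = +{ok: !Bool.rec X.…, ack: &{ack: rec X.…, more: end}}
@3 + ack  match  residual = &{ack: rec X.…, more: end}
@4 got + more, protocol expects & ack or & more  ✗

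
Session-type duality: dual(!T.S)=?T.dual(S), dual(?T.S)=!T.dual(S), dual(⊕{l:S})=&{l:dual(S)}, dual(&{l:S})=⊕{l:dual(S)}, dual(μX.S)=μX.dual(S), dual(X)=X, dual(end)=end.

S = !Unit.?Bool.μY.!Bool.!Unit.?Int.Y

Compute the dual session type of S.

!Unit = ?Unit
  ?Bool = !Bool
    μY = μY  (rec unchanged)
      !Bool = ?Bool
        !Unit = ?Unit
          ?Int = !Int
            dual(Y) = Y

?Unit.!Bool.μY.?Bool.?Unit.!Int.Y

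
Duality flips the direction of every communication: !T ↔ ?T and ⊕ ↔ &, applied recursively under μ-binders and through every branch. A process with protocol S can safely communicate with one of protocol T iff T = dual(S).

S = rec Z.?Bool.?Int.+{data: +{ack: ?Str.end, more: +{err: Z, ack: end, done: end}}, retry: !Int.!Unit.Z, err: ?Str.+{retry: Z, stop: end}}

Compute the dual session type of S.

rec Z.!Bool.!Int.&{data: &{ack: !Str.end, more: &{err: Z, ack: end, done: end}}, retry: ?Int.?Unit.Z, err: !Str.&{retry: Z, stop: end}}

rec Z → rec Z  (binder kept)
  ?Bool → !Bool
    ?Int → !Int
      +{data,retry,err} → &{data,retry,err}  (internal→external)
        • data:
          +{ack,more} → &{ack,more}  (internal→external)
            • ack:
              ?Str → !Str
                end self-dual
            • more:
              +{err,ack,done} → &{err,ack,done}  (internal→external)
                • err:
                  Z self-dual
                • ack:
                  end self-dual
                • done:
                  end self-dual
        • retry:
          !Int → ?Int
            !Unit → ?Unit
              Z self-dual
        • err:
          ?Str → !Str
            +{retry,stop} → &{retry,stop}  (internal→external)
              • retry:
                Z self-dual
              • stop:
                end self-dual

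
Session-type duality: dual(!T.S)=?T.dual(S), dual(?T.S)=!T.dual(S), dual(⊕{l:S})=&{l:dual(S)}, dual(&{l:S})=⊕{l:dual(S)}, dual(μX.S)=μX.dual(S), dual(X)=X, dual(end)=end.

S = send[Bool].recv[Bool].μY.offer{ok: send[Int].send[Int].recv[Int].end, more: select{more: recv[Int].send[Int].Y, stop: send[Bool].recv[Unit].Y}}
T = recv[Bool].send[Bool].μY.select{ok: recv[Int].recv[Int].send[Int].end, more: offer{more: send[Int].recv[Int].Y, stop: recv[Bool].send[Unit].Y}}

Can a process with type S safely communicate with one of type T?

send[Bool] | recv[Bool]  ok
  recv[Bool] | send[Bool]  ok
    μY | μY  ok (μ self-dual)
      offer{ok,more} | select{ok,more}  ok label sets agree
        [ok]
          send[Int] | recv[Int]  ok
            send[Int] | recv[Int]  ok
              recv[Int] | send[Int]  ok
                end | end  ok
        [more]
          select{more,stop} | offer{more,stop}  ok label sets agree
            [more]
              recv[Int] | send[Int]  ok
                send[Int] | recv[Int]  ok
                  Y | Y  ok
            [stop]
              send[Bool] | recv[Bool]  ok
                recv[Unit] | send[Unit]  ok
                  Y | Y  ok

YES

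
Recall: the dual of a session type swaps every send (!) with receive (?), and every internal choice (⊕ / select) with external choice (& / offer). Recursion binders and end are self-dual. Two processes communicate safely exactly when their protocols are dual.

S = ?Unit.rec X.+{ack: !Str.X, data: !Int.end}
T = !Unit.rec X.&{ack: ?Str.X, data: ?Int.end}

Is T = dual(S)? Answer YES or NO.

YES

?Unit | !Unit  ✓
  rec X | rec X  ✓ (μ self-dual)
    +{ack,data} | &{ack,data}  ✓ same labels
      case ack:
        !Str | ?Str  ✓
          X | X  ✓
      case data:
        !Int | ?Int  ✓
          end | end  ✓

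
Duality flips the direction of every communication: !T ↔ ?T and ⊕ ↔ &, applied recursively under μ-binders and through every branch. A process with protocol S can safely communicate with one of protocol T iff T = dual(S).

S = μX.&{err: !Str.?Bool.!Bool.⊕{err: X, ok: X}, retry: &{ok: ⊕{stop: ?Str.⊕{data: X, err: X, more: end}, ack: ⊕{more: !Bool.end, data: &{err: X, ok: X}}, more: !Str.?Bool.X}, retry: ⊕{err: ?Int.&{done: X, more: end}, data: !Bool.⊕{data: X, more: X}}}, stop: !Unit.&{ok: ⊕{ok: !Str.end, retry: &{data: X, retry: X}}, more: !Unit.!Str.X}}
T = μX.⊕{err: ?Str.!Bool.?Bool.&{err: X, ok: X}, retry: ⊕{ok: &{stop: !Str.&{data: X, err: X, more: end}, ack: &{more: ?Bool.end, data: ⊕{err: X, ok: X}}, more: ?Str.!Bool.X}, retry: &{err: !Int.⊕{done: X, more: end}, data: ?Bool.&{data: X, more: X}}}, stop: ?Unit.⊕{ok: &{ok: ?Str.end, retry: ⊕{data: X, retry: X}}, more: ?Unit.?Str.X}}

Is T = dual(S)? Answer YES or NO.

YES

μX vs μX  match (rec unchanged)
  &{err,retry,stop} vs ⊕{err,retry,stop}  match label sets agree
    • err:
      !Str vs ?Str  match
        ?Bool vs !Bool  match
          !Bool vs ?Bool  match
            ⊕{err,ok} vs &{err,ok}  match label sets agree
              • err:
                X vs X  match
              • ok:
                X vs X  match
    • retry:
      &{ok,retry} vs ⊕{ok,retry}  match label sets agree
        • ok:
          ⊕{stop,ack,more} vs &{stop,ack,more}  match label sets agree
            • stop:
              ?Str vs !Str  match
                ⊕{data,err,more} vs &{data,err,more}  match label sets agree
                  • data:
                    X vs X  match
                  • err:
                    X vs X  match
                  • more:
                    end vs end  match
            • ack:
              ⊕{more,data} vs &{more,data}  match label sets agree
                • more:
                  !Bool vs ?Bool  match
                    end vs end  match
                • data:
                  &{err,ok} vs ⊕{err,ok}  match label sets agree
                    • err:
                      X vs X  match
                    • ok:
                      X vs X  match
            • more:
              !Str vs ?Str  match
                ?Bool vs !Bool  match
                  X vs X  match
        • retry:
          ⊕{err,data} vs &{err,data}  match label sets agree
            • err:
              ?Int vs !Int  match
                &{done,more} vs ⊕{done,more}  match label sets agree
                  • done:
                    X vs X  match
                  • more:
                    end vs end  match
            • data:
              !Bool vs ?Bool  match
                ⊕{data,more} vs &{data,more}  match label sets agree
                  • data:
                    X vs X  match
                  • more:
                    X vs X  match
    • stop:
      !Unit vs ?Unit  match
        &{ok,more} vs ⊕{ok,more}  match label sets agree
          • ok:
            ⊕{ok,retry} vs &{ok,retry}  match label sets agree
              • ok:
                !Str vs ?Str  match
                  end vs end  match
              • retry:
                &{data,retry} vs ⊕{data,retry}  match label sets agree
                  • data:
                    X vs X  match
                  • retry:
                    X vs X  match
          • more:
            !Unit vs ?Unit  match
              !Str vs ?Str  match
                X vs X  match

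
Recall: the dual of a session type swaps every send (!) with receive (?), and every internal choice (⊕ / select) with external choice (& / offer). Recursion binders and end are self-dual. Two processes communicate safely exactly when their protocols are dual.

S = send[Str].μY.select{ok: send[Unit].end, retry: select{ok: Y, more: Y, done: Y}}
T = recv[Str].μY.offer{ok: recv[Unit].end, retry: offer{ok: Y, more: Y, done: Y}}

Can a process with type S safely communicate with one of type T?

send[Str] ‖ recv[Str]  ✓
  μY ‖ μY  ✓ (binder kept)
    select{ok,retry} ‖ offer{ok,retry}  ✓ same labels
      case ok:
        send[Unit] ‖ recv[Unit]  ✓
          end ‖ end  ✓
      case retry:
        select{ok,more,done} ‖ offer{ok,more,done}  ✓ same labels
          case ok:
            Y ‖ Y  ✓
          case more:
            Y ‖ Y  ✓
          case done:
            Y ‖ Y  ✓

YES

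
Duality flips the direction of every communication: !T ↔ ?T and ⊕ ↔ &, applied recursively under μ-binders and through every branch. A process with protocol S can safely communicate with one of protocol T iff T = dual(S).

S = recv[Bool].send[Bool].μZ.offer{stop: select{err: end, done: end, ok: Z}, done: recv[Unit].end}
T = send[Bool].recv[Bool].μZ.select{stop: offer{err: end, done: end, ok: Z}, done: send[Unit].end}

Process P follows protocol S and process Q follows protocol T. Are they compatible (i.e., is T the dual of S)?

recv[Bool] ‖ send[Bool]  match
  send[Bool] ‖ recv[Bool]  match
    μZ ‖ μZ  match (rec unchanged)
      offer{stop,done} ‖ select{stop,done}  match same labels
        • stop:
          select{err,done,ok} ‖ offer{err,done,ok}  match same labels
            • err:
              end ‖ end  match
            • done:
              end ‖ end  match
            • ok:
              Z ‖ Z  match
        • done:
          recv[Unit] ‖ send[Unit]  match
            end ‖ end  match

YES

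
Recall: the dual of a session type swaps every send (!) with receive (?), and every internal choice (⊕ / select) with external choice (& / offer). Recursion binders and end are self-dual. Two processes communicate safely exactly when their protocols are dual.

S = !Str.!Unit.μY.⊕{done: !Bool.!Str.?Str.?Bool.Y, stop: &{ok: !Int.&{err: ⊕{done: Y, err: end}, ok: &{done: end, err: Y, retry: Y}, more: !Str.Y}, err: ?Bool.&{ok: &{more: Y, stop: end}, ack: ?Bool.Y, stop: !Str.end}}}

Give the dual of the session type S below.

!Str ↦ ?Str
  !Unit ↦ ?Unit
    μY ↦ μY  (rec unchanged)
      ⊕{done,stop} ↦ &{done,stop}  (internal→external)
        [done]
          !Bool ↦ ?Bool
            !Str ↦ ?Str
              ?Str ↦ !Str
                ?Bool ↦ !Bool
                  Y self-dual
        [stop]
          &{ok,err} ↦ ⊕{ok,err}  (&→⊕)
            [ok]
              !Int ↦ ?Int
                &{err,ok,more} ↦ ⊕{err,ok,more}  (&→⊕)
                  [err]
                    ⊕{done,err} ↦ &{done,err}  (internal→external)
                      [done]
                        Y self-dual
                      [err]
                        end self-dual
                  [ok]
                    &{done,err,retry} ↦ ⊕{done,err,retry}  (&→⊕)
                      [done]
                        end self-dual
                      [err]
                        Y self-dual
                      [retry]
                        Y self-dual
                  [more]
                    !Str ↦ ?Str
                      Y self-dual
            [err]
              ?Bool ↦ !Bool
                &{ok,ack,stop} ↦ ⊕{ok,ack,stop}  (&→⊕)
                  [ok]
                    &{more,stop} ↦ ⊕{more,stop}  (&→⊕)
                      [more]
                        Y self-dual
                      [stop]
                        end self-dual
                  [ack]
                    ?Bool ↦ !Bool
                      Y self-dual
                  [stop]
                    !Str ↦ ?Str
                      end self-dual

?Str.?Unit.μY.&{done: ?Bool.?Str.!Str.!Bool.Y, stop: ⊕{ok: ?Int.⊕{err: &{done: Y, err: end}, ok: ⊕{done: end, err: Y, retry: Y}, more: ?Str.Y}, err: !Bool.⊕{ok: ⊕{more: Y, stop: end}, ack: !Bool.Y, stop: ?Str.end}}}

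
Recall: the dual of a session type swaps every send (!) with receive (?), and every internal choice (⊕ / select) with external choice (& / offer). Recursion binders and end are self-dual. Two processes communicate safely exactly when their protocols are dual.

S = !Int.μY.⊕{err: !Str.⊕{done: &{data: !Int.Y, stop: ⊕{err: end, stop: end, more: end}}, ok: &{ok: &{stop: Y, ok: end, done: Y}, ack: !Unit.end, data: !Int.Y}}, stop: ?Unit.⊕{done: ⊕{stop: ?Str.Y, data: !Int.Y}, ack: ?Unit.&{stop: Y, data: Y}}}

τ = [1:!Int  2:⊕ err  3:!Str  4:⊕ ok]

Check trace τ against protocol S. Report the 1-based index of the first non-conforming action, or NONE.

NONE

@1 !Int  ok  cont: μY.…
@2 ⊕ err  ok  cont: !Str.⊕{done: &{data: !Int.μY.…, stop: ⊕{err: end, stop: end, more: end}}, ok: &{ok: &{stop: μY.…, ok: end, done: μY.…}, ack: !Unit.end, data: !Int.μY.…}}
@3 !Str  ok  cont: ⊕{done: &{data: !Int.μY.…, stop: ⊕{err: end, stop: end, more: end}}, ok: &{ok: &{stop: μY.…, ok: end, done: μY.…}, ack: !Unit.end, data: !Int.μY.…}}
@4 ⊕ ok  ok  cont: &{ok: &{stop: μY.…, ok: end, done: μY.…}, ack: !Unit.end, data: !Int.μY.…}
τ conforms to S (length 4)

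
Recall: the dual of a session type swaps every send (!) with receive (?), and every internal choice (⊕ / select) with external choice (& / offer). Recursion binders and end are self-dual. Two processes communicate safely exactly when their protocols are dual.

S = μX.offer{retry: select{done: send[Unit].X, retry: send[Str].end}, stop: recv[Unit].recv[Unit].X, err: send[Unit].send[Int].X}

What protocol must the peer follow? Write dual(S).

μX = μX  (μ self-dual)
  offer{retry,stop,err} = select{retry,stop,err}  (&→⊕)
    • retry:
      select{done,retry} = offer{done,retry}  (internal→external)
        • done:
          send[Unit] = recv[Unit]
            X self-dual
        • retry:
          send[Str] = recv[Str]
            end self-dual
    • stop:
      recv[Unit] = send[Unit]
        recv[Unit] = send[Unit]
          X self-dual
    • err:
      send[Unit] = recv[Unit]
        send[Int] = recv[Int]
          X self-dual

μX.select{retry: offer{done: recv[Unit].X, retry: recv[Str].end}, stop: send[Unit].send[Unit].X, err: recv[Unit].recv[Int].X}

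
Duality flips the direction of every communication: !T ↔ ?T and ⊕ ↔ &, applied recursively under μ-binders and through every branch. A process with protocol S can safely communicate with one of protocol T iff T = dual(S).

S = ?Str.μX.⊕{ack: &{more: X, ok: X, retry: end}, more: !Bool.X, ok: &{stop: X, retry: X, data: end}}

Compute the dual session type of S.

!Str.μX.&{ack: ⊕{more: X, ok: X, retry: end}, more: ?Bool.X, ok: ⊕{stop: X, retry: X, data: end}}

?Str ↦ !Str
  μX ↦ μX  (μ self-dual)
    ⊕{ack,more,ok} ↦ &{ack,more,ok}  (internal→external)
      case ack:
        &{more,ok,retry} ↦ ⊕{more,ok,retry}  (external→internal)
          case more:
            X self-dual
          case ok:
            X self-dual
          case retry:
            end self-dual
      case more:
        !Bool ↦ ?Bool
          X self-dual
      case ok:
        &{stop,retry,data} ↦ ⊕{stop,retry,data}  (external→internal)
          case stop:
            X self-dual
          case retry:
            X self-dual
          case data:
            end self-dual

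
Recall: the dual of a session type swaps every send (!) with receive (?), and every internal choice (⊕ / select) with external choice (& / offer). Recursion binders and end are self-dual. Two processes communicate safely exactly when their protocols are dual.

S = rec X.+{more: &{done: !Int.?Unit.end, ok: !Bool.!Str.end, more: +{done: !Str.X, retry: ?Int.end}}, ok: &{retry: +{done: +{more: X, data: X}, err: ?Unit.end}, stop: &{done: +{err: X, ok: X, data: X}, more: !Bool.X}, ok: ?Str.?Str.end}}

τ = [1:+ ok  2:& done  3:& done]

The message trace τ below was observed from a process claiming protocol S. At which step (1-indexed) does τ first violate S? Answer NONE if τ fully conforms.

step 1: + ok  ok  state: &{retry: +{done: +{more: rec X.…, data: rec X.…}, err: ?Unit.end}, stop: &{done: +{err: rec X.…, ok: rec X.…, data: rec X.…}, more: !Bool.rec X.…}, ok: ?Str.?Str.end}
step 2: got & done, protocol expects & retry or & stop or & ok  ✗

2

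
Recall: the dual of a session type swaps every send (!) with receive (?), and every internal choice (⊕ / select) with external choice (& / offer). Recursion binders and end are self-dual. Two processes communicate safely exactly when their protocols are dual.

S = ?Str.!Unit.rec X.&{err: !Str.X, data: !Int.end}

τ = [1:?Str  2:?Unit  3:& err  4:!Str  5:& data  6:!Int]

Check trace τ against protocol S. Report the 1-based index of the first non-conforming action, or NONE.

2

step 1: ?Str  ok  state: !Unit.rec X.…
step 2: got ?Unit, protocol expects !Unit  ✗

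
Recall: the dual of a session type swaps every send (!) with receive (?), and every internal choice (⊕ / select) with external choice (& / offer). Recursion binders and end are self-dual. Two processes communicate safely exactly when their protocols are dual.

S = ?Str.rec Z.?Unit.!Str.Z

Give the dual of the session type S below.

!Str.rec Z.!Unit.?Str.Z

?Str = !Str
  rec Z = rec Z  (μ self-dual)
    ?Unit = !Unit
      !Str = ?Str
        Z self-dual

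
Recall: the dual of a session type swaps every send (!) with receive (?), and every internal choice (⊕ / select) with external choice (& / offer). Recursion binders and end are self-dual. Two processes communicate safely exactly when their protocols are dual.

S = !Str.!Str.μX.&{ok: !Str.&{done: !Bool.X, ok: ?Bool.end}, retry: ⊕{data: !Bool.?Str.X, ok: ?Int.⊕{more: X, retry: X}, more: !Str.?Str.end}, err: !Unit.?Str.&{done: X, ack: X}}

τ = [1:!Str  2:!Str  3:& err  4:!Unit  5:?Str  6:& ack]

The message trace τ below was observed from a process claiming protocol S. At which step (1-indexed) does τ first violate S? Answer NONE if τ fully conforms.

[1] !Str  match  residual = !Str.μX.…
[2] !Str  match  residual = μX.…
[3] & err  match  residual = !Unit.?Str.&{done: μX.…, ack: μX.…}
[4] !Unit  match  residual = ?Str.&{done: μX.…, ack: μX.…}
[5] ?Str  match  residual = &{done: μX.…, ack: μX.…}
[6] & ack  match  residual = μX.…
τ conforms to S (length 6)

NONE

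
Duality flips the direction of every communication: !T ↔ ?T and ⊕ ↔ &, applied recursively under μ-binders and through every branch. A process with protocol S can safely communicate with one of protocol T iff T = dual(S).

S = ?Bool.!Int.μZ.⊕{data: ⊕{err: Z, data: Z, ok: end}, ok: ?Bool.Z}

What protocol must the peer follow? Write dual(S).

?Bool ↦ !Bool
  !Int ↦ ?Int
    μZ ↦ μZ  (μ self-dual)
      ⊕{data,ok} ↦ &{data,ok}  (select→offer)
        • data:
          ⊕{err,data,ok} ↦ &{err,data,ok}  (select→offer)
            • err:
              Z self-dual
            • data:
              Z self-dual
            • ok:
              end self-dual
        • ok:
          ?Bool ↦ !Bool
            Z self-dual

!Bool.?Int.μZ.&{data: &{err: Z, data: Z, ok: end}, ok: !Bool.Z}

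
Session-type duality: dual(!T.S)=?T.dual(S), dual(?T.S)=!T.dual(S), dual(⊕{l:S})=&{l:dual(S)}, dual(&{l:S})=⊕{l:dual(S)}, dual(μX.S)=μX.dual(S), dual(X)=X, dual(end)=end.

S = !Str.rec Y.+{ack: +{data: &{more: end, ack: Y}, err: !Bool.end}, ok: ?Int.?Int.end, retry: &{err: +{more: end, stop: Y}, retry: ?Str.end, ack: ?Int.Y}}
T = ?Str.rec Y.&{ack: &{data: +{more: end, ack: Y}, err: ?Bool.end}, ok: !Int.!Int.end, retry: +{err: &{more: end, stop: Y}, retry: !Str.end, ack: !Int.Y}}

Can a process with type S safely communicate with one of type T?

!Str | ?Str  ok
  rec Y | rec Y  ok (μ self-dual)
    +{ack,ok,retry} | &{ack,ok,retry}  ok labels match
      • ack:
        +{data,err} | &{data,err}  ok labels match
          • data:
            &{more,ack} | +{more,ack}  ok labels match
              • more:
                end | end  ok
              • ack:
                Y | Y  ok
          • err:
            !Bool | ?Bool  ok
              end | end  ok
      • ok:
        ?Int | !Int  ok
          ?Int | !Int  ok
            end | end  ok
      • retry:
        &{err,retry,ack} | +{err,retry,ack}  ok labels match
          • err:
            +{more,stop} | &{more,stop}  ok labels match
              • more:
                end | end  ok
              • stop:
                Y | Y  ok
          • retry:
            ?Str | !Str  ok
              end | end  ok
          • ack:
            ?Int | !Int  ok
              Y | Y  ok

YES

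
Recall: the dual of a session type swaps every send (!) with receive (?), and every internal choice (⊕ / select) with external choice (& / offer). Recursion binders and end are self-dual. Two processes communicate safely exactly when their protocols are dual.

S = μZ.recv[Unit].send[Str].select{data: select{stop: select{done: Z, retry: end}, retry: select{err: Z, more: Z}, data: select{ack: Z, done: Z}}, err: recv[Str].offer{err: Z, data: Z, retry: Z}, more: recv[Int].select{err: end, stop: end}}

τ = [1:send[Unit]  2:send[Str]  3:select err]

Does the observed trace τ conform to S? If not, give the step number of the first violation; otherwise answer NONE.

1

@1 got send[Unit], protocol expects recv[Unit]  ✗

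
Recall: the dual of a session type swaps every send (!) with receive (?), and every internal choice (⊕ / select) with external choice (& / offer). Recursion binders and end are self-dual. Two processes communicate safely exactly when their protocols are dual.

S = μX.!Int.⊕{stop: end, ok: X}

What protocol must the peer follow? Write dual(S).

μX.?Int.&{stop: end, ok: X}

μX ↦ μX  (binder kept)
  !Int ↦ ?Int
    ⊕{stop,ok} ↦ &{stop,ok}  (⊕→&)
      [stop]
        end self-dual
      [ok]
        X self-dual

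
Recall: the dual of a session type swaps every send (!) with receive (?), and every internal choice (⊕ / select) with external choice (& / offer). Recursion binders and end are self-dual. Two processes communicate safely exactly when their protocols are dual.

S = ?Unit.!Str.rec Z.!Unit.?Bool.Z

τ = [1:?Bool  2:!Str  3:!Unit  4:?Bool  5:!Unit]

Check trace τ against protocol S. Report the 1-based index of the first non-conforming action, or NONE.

1

[1] got ?Bool, protocol expects ?Unit  ✗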